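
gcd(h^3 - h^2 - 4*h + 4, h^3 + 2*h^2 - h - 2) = h^2 + h - 2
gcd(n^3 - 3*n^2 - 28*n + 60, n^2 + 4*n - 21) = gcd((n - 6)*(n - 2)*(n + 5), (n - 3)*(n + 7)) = 1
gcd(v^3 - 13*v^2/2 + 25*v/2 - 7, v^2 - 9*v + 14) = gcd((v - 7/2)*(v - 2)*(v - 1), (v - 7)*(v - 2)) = v - 2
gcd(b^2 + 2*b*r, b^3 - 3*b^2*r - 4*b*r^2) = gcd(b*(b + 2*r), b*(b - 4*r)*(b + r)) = b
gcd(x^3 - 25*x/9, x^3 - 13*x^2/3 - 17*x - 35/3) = x + 5/3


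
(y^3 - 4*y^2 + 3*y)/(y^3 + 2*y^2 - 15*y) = (y - 1)/(y + 5)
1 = 1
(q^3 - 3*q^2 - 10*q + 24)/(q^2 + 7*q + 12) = (q^2 - 6*q + 8)/(q + 4)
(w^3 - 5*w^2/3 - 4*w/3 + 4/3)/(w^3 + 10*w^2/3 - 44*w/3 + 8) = (w + 1)/(w + 6)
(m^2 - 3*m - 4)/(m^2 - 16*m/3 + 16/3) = 3*(m + 1)/(3*m - 4)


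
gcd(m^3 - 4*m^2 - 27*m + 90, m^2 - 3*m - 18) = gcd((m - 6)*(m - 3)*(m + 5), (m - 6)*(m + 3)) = m - 6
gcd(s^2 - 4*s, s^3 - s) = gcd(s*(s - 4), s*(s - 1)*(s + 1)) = s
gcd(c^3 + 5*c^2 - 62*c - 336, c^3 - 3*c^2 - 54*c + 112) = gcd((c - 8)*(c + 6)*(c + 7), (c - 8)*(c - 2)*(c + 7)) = c^2 - c - 56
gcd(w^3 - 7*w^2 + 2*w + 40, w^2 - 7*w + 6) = 1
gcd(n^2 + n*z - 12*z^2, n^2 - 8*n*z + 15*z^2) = -n + 3*z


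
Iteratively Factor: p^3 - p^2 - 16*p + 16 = (p - 4)*(p^2 + 3*p - 4) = (p - 4)*(p - 1)*(p + 4)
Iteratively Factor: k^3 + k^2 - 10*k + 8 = (k - 2)*(k^2 + 3*k - 4) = (k - 2)*(k - 1)*(k + 4)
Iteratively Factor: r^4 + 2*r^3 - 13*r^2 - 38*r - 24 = (r + 2)*(r^3 - 13*r - 12) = (r - 4)*(r + 2)*(r^2 + 4*r + 3) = (r - 4)*(r + 1)*(r + 2)*(r + 3)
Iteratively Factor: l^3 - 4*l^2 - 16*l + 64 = (l + 4)*(l^2 - 8*l + 16) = (l - 4)*(l + 4)*(l - 4)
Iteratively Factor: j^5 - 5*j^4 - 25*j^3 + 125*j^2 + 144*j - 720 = (j - 3)*(j^4 - 2*j^3 - 31*j^2 + 32*j + 240) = (j - 3)*(j + 3)*(j^3 - 5*j^2 - 16*j + 80) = (j - 5)*(j - 3)*(j + 3)*(j^2 - 16) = (j - 5)*(j - 4)*(j - 3)*(j + 3)*(j + 4)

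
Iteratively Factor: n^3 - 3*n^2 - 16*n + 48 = (n + 4)*(n^2 - 7*n + 12) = (n - 4)*(n + 4)*(n - 3)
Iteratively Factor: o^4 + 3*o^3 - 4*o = (o - 1)*(o^3 + 4*o^2 + 4*o) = (o - 1)*(o + 2)*(o^2 + 2*o) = o*(o - 1)*(o + 2)*(o + 2)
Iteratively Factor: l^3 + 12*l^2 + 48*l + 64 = (l + 4)*(l^2 + 8*l + 16) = (l + 4)^2*(l + 4)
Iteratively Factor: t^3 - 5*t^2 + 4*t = (t - 4)*(t^2 - t) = (t - 4)*(t - 1)*(t)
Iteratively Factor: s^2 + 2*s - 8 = (s + 4)*(s - 2)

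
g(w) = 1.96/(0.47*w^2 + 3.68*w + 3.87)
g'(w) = 1.96*(-0.94*w - 3.68)/(0.47*w^2 + 3.68*w + 3.87)^2 = (-1.8424*w - 7.2128)/(0.47*w^2 + 3.68*w + 3.87)^2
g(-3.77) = -0.59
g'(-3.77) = -0.02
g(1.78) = 0.16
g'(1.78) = -0.07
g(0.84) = 0.27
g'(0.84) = -0.16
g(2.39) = 0.13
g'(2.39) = -0.05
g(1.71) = 0.17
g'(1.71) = -0.08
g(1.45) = 0.19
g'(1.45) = -0.10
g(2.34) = 0.13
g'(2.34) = -0.05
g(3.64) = 0.08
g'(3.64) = -0.03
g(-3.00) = -0.67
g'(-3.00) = -0.20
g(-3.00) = -0.67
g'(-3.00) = -0.20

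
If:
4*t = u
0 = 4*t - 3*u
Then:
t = 0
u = 0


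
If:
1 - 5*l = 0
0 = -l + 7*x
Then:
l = 1/5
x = 1/35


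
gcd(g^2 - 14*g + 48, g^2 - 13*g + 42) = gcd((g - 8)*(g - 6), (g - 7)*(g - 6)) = g - 6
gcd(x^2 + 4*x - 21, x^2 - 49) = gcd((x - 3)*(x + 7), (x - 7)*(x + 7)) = x + 7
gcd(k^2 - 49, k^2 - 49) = k^2 - 49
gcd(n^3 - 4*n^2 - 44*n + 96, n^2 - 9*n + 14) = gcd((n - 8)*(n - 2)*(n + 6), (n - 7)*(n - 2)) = n - 2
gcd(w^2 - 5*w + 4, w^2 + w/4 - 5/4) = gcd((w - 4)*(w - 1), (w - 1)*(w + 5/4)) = w - 1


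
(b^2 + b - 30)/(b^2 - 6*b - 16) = (-b^2 - b + 30)/(-b^2 + 6*b + 16)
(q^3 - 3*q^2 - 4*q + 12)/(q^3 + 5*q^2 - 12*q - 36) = (q - 2)/(q + 6)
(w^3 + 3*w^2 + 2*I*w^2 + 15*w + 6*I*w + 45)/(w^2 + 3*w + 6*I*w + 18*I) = (w^2 + 2*I*w + 15)/(w + 6*I)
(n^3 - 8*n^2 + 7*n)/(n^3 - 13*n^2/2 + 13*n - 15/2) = 2*n*(n - 7)/(2*n^2 - 11*n + 15)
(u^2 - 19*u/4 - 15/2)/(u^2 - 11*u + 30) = (u + 5/4)/(u - 5)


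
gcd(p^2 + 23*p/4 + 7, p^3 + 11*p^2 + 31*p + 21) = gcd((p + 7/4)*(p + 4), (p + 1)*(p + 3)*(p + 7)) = 1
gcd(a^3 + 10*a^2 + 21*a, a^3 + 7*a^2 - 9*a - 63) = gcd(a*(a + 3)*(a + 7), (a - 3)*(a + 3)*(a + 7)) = a^2 + 10*a + 21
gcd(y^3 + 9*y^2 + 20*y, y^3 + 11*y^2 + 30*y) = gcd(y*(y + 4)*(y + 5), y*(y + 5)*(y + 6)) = y^2 + 5*y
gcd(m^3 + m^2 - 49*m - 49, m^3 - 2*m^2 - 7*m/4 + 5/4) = m + 1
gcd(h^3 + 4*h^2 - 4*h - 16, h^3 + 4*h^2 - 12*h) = h - 2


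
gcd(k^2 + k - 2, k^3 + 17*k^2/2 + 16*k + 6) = k + 2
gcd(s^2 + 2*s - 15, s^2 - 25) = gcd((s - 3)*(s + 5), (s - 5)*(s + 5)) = s + 5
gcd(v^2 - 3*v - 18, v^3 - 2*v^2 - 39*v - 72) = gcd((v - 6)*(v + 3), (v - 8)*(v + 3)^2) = v + 3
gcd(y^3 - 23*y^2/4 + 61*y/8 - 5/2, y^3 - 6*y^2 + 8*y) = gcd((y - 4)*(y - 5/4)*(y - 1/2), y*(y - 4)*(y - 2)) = y - 4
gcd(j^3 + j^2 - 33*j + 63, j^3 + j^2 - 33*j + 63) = j^3 + j^2 - 33*j + 63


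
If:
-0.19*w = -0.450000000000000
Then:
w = 2.37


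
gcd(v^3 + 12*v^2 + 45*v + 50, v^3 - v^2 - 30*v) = v + 5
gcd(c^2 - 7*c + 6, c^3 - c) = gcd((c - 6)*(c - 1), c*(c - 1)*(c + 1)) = c - 1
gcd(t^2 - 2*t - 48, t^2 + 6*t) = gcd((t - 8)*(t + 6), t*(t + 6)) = t + 6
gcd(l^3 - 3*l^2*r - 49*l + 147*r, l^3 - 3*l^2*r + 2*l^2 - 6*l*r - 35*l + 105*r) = -l^2 + 3*l*r - 7*l + 21*r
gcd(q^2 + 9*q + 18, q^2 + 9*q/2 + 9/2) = q + 3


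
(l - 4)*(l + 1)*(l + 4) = l^3 + l^2 - 16*l - 16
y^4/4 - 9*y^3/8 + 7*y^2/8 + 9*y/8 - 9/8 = (y/4 + 1/4)*(y - 3)*(y - 3/2)*(y - 1)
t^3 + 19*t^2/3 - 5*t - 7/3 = (t - 1)*(t + 1/3)*(t + 7)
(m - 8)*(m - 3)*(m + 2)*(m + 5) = m^4 - 4*m^3 - 43*m^2 + 58*m + 240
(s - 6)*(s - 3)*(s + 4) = s^3 - 5*s^2 - 18*s + 72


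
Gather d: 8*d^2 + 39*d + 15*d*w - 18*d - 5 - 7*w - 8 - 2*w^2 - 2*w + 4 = 8*d^2 + d*(15*w + 21) - 2*w^2 - 9*w - 9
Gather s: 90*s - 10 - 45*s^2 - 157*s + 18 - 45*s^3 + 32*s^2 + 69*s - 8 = -45*s^3 - 13*s^2 + 2*s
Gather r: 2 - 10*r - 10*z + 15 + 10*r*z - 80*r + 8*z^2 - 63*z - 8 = r*(10*z - 90) + 8*z^2 - 73*z + 9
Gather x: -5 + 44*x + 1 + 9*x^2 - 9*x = 9*x^2 + 35*x - 4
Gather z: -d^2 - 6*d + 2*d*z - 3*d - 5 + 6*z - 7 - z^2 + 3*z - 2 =-d^2 - 9*d - z^2 + z*(2*d + 9) - 14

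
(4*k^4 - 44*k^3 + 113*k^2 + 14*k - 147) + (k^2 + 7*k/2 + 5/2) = 4*k^4 - 44*k^3 + 114*k^2 + 35*k/2 - 289/2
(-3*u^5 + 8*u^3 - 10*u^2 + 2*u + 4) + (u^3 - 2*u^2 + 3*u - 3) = -3*u^5 + 9*u^3 - 12*u^2 + 5*u + 1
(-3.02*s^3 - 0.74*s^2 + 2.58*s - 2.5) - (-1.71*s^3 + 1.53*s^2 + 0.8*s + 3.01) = -1.31*s^3 - 2.27*s^2 + 1.78*s - 5.51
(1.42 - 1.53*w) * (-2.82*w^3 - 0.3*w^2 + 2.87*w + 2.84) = 4.3146*w^4 - 3.5454*w^3 - 4.8171*w^2 - 0.2698*w + 4.0328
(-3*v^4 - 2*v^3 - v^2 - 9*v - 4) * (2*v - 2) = -6*v^5 + 2*v^4 + 2*v^3 - 16*v^2 + 10*v + 8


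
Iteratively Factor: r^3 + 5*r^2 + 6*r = (r + 2)*(r^2 + 3*r) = r*(r + 2)*(r + 3)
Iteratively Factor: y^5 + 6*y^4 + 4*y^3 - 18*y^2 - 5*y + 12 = (y - 1)*(y^4 + 7*y^3 + 11*y^2 - 7*y - 12) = (y - 1)^2*(y^3 + 8*y^2 + 19*y + 12) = (y - 1)^2*(y + 4)*(y^2 + 4*y + 3) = (y - 1)^2*(y + 1)*(y + 4)*(y + 3)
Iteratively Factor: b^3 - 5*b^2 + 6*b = (b - 3)*(b^2 - 2*b) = b*(b - 3)*(b - 2)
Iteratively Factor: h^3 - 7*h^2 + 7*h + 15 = (h + 1)*(h^2 - 8*h + 15) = (h - 3)*(h + 1)*(h - 5)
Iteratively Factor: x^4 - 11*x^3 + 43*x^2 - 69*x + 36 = (x - 3)*(x^3 - 8*x^2 + 19*x - 12) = (x - 3)*(x - 1)*(x^2 - 7*x + 12) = (x - 4)*(x - 3)*(x - 1)*(x - 3)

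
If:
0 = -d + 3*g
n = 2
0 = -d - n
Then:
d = -2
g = -2/3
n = 2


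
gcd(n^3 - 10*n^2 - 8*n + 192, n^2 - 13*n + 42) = n - 6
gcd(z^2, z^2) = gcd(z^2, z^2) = z^2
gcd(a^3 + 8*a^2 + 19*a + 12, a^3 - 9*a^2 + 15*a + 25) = a + 1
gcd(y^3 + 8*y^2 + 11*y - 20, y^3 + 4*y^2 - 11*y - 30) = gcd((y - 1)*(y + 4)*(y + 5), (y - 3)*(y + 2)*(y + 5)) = y + 5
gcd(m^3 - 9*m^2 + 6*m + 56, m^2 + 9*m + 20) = 1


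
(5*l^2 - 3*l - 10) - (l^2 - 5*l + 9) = 4*l^2 + 2*l - 19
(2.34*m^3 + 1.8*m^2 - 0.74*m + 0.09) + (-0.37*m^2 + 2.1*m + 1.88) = 2.34*m^3 + 1.43*m^2 + 1.36*m + 1.97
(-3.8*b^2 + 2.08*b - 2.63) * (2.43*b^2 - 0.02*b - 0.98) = -9.234*b^4 + 5.1304*b^3 - 2.7085*b^2 - 1.9858*b + 2.5774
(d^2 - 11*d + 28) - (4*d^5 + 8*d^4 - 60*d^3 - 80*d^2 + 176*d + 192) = -4*d^5 - 8*d^4 + 60*d^3 + 81*d^2 - 187*d - 164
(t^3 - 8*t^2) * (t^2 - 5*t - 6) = t^5 - 13*t^4 + 34*t^3 + 48*t^2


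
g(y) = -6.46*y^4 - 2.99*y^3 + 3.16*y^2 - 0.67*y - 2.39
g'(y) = -25.84*y^3 - 8.97*y^2 + 6.32*y - 0.67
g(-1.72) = -33.21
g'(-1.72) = 93.41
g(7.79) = -25018.65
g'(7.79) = -12711.09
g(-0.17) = -2.18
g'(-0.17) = -1.88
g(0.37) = -2.48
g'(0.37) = -0.87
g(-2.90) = -357.85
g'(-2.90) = 535.78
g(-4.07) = -1518.33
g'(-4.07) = 1567.13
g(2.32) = -211.42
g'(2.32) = -356.96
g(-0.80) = -0.95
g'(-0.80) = 1.76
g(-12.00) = -128327.15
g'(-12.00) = 43283.33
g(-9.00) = -39944.75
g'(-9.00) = 18053.24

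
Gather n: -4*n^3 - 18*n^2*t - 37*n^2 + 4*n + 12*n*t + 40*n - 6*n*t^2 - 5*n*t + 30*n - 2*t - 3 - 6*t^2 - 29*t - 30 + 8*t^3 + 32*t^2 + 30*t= -4*n^3 + n^2*(-18*t - 37) + n*(-6*t^2 + 7*t + 74) + 8*t^3 + 26*t^2 - t - 33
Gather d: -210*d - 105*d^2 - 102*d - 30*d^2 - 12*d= -135*d^2 - 324*d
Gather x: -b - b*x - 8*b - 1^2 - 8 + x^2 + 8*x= -9*b + x^2 + x*(8 - b) - 9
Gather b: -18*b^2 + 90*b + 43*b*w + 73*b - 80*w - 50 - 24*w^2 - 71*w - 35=-18*b^2 + b*(43*w + 163) - 24*w^2 - 151*w - 85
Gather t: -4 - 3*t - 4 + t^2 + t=t^2 - 2*t - 8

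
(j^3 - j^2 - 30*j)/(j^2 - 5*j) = (j^2 - j - 30)/(j - 5)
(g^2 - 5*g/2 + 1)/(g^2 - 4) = (g - 1/2)/(g + 2)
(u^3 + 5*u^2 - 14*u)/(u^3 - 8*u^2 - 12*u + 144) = u*(u^2 + 5*u - 14)/(u^3 - 8*u^2 - 12*u + 144)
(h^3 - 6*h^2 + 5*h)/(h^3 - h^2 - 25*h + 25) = h/(h + 5)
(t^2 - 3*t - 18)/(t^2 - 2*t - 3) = (-t^2 + 3*t + 18)/(-t^2 + 2*t + 3)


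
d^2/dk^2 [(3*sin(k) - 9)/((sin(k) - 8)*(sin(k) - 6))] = 3*(-sin(k)^5 - 2*sin(k)^4 + 164*sin(k)^3 - 678*sin(k)^2 - 324*sin(k) + 456)/((sin(k) - 8)^3*(sin(k) - 6)^3)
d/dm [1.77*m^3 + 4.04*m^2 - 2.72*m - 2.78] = 5.31*m^2 + 8.08*m - 2.72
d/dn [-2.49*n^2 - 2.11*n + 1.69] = -4.98*n - 2.11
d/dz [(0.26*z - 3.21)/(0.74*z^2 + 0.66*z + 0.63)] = (-0.1924*z^2 + 4.7508*z + 2.2824)/(0.5476*z^4 + 0.9768*z^3 + 1.368*z^2 + 0.8316*z + 0.3969)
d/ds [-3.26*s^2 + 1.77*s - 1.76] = 1.77 - 6.52*s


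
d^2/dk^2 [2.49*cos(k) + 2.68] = -2.49*cos(k)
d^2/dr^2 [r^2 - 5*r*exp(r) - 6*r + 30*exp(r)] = -5*r*exp(r) + 20*exp(r) + 2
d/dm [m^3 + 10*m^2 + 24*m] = 3*m^2 + 20*m + 24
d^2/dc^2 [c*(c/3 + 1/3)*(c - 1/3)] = 2*c + 4/9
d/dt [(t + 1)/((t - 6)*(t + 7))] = (-t^2 - 2*t - 43)/(t^4 + 2*t^3 - 83*t^2 - 84*t + 1764)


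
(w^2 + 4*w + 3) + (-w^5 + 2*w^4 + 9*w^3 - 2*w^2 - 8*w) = -w^5 + 2*w^4 + 9*w^3 - w^2 - 4*w + 3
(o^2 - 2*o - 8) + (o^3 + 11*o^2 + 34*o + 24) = o^3 + 12*o^2 + 32*o + 16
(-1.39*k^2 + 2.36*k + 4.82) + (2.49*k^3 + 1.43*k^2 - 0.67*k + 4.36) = 2.49*k^3 + 0.04*k^2 + 1.69*k + 9.18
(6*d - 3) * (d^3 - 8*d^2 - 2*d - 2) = 6*d^4 - 51*d^3 + 12*d^2 - 6*d + 6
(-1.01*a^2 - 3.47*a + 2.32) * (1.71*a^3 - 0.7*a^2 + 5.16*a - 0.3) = -1.7271*a^5 - 5.2267*a^4 + 1.1846*a^3 - 19.2262*a^2 + 13.0122*a - 0.696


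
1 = 1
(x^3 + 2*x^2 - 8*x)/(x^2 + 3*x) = (x^2 + 2*x - 8)/(x + 3)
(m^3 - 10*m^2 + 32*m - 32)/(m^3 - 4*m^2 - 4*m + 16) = (m - 4)/(m + 2)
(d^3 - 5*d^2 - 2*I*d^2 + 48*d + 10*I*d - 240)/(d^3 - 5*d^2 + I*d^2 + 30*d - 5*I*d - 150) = (d - 8*I)/(d - 5*I)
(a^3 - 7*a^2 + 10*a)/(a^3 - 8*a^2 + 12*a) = (a - 5)/(a - 6)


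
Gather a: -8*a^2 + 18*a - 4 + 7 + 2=-8*a^2 + 18*a + 5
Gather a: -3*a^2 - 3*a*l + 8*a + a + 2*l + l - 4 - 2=-3*a^2 + a*(9 - 3*l) + 3*l - 6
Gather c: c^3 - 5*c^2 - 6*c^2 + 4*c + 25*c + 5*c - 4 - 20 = c^3 - 11*c^2 + 34*c - 24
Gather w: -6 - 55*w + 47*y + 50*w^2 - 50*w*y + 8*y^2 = 50*w^2 + w*(-50*y - 55) + 8*y^2 + 47*y - 6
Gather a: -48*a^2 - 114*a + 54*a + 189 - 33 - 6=-48*a^2 - 60*a + 150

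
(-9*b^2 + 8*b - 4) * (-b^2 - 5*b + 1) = 9*b^4 + 37*b^3 - 45*b^2 + 28*b - 4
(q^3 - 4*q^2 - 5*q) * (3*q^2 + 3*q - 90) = 3*q^5 - 9*q^4 - 117*q^3 + 345*q^2 + 450*q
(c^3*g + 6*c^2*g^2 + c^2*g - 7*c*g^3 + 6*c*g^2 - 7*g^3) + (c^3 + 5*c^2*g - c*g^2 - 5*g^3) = c^3*g + c^3 + 6*c^2*g^2 + 6*c^2*g - 7*c*g^3 + 5*c*g^2 - 12*g^3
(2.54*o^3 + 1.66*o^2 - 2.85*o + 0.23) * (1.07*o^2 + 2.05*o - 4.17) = 2.7178*o^5 + 6.9832*o^4 - 10.2383*o^3 - 12.5186*o^2 + 12.356*o - 0.9591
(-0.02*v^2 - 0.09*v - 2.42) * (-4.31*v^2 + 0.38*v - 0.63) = 0.0862*v^4 + 0.3803*v^3 + 10.4086*v^2 - 0.8629*v + 1.5246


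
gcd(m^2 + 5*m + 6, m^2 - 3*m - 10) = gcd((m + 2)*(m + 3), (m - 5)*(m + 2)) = m + 2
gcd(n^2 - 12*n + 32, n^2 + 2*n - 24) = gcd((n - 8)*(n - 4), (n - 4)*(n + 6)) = n - 4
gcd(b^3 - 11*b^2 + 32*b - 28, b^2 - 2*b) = b - 2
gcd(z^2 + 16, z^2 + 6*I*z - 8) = z + 4*I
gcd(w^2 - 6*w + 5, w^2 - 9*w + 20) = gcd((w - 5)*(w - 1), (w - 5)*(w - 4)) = w - 5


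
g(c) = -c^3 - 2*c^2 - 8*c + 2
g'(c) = -3*c^2 - 4*c - 8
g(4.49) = -164.76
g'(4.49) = -86.44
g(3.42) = -88.75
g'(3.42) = -56.77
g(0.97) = -8.55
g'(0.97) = -14.70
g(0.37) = -1.28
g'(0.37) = -9.89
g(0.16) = 0.66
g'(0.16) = -8.72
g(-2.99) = 34.77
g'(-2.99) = -22.86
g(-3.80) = 58.39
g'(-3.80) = -36.12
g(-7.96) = 443.32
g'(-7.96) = -166.24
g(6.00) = -334.00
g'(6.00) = -140.00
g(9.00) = -961.00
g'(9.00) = -287.00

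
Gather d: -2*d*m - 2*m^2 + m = -2*d*m - 2*m^2 + m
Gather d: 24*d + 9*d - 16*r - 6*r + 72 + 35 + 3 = 33*d - 22*r + 110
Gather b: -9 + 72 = 63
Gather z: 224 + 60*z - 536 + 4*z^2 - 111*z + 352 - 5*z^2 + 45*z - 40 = -z^2 - 6*z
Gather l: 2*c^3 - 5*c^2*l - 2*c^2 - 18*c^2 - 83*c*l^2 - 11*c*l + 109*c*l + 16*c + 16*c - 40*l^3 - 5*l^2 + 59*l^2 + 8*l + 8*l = 2*c^3 - 20*c^2 + 32*c - 40*l^3 + l^2*(54 - 83*c) + l*(-5*c^2 + 98*c + 16)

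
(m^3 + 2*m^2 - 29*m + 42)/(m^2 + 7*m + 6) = (m^3 + 2*m^2 - 29*m + 42)/(m^2 + 7*m + 6)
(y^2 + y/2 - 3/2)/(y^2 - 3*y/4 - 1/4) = 2*(2*y + 3)/(4*y + 1)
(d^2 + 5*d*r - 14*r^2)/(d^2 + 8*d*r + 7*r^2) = (d - 2*r)/(d + r)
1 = 1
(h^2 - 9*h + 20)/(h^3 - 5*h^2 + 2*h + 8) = (h - 5)/(h^2 - h - 2)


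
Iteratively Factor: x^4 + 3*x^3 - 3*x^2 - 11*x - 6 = (x - 2)*(x^3 + 5*x^2 + 7*x + 3) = (x - 2)*(x + 1)*(x^2 + 4*x + 3) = (x - 2)*(x + 1)*(x + 3)*(x + 1)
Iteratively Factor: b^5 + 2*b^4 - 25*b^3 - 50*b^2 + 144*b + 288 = (b - 3)*(b^4 + 5*b^3 - 10*b^2 - 80*b - 96) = (b - 4)*(b - 3)*(b^3 + 9*b^2 + 26*b + 24) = (b - 4)*(b - 3)*(b + 2)*(b^2 + 7*b + 12) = (b - 4)*(b - 3)*(b + 2)*(b + 4)*(b + 3)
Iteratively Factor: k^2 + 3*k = (k)*(k + 3)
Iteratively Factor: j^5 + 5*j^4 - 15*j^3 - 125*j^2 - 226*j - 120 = (j + 2)*(j^4 + 3*j^3 - 21*j^2 - 83*j - 60) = (j - 5)*(j + 2)*(j^3 + 8*j^2 + 19*j + 12) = (j - 5)*(j + 1)*(j + 2)*(j^2 + 7*j + 12) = (j - 5)*(j + 1)*(j + 2)*(j + 3)*(j + 4)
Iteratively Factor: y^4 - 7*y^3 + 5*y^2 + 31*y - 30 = (y + 2)*(y^3 - 9*y^2 + 23*y - 15) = (y - 1)*(y + 2)*(y^2 - 8*y + 15) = (y - 5)*(y - 1)*(y + 2)*(y - 3)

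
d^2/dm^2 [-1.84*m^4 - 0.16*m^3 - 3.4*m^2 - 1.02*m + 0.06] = -22.08*m^2 - 0.96*m - 6.8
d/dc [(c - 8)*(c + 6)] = 2*c - 2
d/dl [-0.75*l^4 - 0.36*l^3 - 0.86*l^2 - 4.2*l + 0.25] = -3.0*l^3 - 1.08*l^2 - 1.72*l - 4.2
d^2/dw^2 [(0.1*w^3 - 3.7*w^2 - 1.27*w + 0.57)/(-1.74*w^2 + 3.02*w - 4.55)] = (-4.44089209850063e-16*w^5 - 1.4210854715202e-14*w^4 + 46.334944*w^3 - 177.867192*w^2 - 54.777624*w + 186.728764)/(5.268024*w^6 - 27.430056*w^5 + 88.935228*w^4 - 170.999648*w^3 + 232.56051*w^2 - 187.56465*w + 94.196375)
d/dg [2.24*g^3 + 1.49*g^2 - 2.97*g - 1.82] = 6.72*g^2 + 2.98*g - 2.97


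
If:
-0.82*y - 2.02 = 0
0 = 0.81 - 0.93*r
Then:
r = 0.87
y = -2.46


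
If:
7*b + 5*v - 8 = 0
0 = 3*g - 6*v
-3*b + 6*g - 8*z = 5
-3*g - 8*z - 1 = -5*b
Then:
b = 62/83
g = 92/83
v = 46/83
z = -49/664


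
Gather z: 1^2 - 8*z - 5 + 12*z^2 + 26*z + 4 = 12*z^2 + 18*z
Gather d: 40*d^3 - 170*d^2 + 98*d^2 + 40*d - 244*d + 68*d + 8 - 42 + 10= 40*d^3 - 72*d^2 - 136*d - 24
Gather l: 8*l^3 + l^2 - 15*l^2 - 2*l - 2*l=8*l^3 - 14*l^2 - 4*l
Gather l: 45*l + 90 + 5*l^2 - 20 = 5*l^2 + 45*l + 70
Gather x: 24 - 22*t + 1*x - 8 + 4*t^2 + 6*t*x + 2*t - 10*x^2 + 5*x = 4*t^2 - 20*t - 10*x^2 + x*(6*t + 6) + 16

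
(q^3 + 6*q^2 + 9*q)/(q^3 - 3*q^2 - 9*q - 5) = q*(q^2 + 6*q + 9)/(q^3 - 3*q^2 - 9*q - 5)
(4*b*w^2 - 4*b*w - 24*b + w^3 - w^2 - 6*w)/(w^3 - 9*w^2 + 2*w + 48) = (4*b + w)/(w - 8)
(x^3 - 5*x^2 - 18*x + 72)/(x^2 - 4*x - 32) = (x^2 - 9*x + 18)/(x - 8)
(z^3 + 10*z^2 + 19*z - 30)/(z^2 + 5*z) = z + 5 - 6/z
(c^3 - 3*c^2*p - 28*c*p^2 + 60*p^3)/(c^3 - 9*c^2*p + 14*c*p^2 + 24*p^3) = (-c^2 - 3*c*p + 10*p^2)/(-c^2 + 3*c*p + 4*p^2)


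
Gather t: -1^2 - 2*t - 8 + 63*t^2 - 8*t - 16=63*t^2 - 10*t - 25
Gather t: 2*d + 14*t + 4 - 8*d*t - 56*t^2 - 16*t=2*d - 56*t^2 + t*(-8*d - 2) + 4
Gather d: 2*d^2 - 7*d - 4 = 2*d^2 - 7*d - 4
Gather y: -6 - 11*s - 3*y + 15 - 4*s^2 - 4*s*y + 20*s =-4*s^2 + 9*s + y*(-4*s - 3) + 9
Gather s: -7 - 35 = -42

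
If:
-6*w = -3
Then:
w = 1/2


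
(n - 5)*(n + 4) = n^2 - n - 20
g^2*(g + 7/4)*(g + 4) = g^4 + 23*g^3/4 + 7*g^2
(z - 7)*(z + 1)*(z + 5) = z^3 - z^2 - 37*z - 35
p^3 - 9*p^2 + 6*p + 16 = (p - 8)*(p - 2)*(p + 1)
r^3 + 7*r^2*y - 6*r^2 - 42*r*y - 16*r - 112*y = (r - 8)*(r + 2)*(r + 7*y)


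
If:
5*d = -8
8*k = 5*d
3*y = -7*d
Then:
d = -8/5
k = -1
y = 56/15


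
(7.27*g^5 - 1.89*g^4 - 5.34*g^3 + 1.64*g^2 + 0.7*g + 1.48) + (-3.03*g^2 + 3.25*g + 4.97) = 7.27*g^5 - 1.89*g^4 - 5.34*g^3 - 1.39*g^2 + 3.95*g + 6.45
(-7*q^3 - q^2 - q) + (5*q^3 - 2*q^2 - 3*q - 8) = -2*q^3 - 3*q^2 - 4*q - 8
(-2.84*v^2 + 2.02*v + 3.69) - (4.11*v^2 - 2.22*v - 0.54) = -6.95*v^2 + 4.24*v + 4.23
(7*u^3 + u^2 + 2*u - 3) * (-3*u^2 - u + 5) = -21*u^5 - 10*u^4 + 28*u^3 + 12*u^2 + 13*u - 15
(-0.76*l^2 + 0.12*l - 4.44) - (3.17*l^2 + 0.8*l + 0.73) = -3.93*l^2 - 0.68*l - 5.17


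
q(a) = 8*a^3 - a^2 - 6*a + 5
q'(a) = 24*a^2 - 2*a - 6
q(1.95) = 48.82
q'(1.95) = 81.36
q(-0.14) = 5.80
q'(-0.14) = -5.25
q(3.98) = 469.64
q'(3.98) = 366.21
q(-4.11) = -542.64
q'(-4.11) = 407.63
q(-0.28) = 6.43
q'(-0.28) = -3.56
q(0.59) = 2.75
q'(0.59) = 1.17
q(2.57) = 118.77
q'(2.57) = 147.38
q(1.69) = 30.62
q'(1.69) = 59.17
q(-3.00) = -202.00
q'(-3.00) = 216.00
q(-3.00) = -202.00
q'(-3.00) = 216.00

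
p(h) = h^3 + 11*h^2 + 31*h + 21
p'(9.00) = 472.00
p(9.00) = 1920.00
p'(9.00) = 472.00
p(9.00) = 1920.00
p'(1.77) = 79.34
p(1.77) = 115.88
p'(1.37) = 66.77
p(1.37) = 86.69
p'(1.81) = 80.65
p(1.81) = 119.08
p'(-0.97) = 12.48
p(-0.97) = 0.37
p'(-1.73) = 1.92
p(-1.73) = -4.89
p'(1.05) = 57.41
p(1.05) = 66.84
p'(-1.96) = -0.60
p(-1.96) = -5.03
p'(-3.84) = -9.24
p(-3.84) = 7.54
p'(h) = 3*h^2 + 22*h + 31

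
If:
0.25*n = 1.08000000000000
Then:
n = 4.32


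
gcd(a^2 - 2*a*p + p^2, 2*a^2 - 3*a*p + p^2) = -a + p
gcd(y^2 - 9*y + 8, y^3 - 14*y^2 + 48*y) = y - 8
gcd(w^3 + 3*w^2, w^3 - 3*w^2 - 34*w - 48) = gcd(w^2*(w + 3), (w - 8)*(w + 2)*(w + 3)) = w + 3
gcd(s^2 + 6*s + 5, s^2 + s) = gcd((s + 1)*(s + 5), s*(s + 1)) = s + 1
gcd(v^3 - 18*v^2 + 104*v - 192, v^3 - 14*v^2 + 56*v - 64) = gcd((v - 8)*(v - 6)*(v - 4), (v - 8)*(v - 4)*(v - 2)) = v^2 - 12*v + 32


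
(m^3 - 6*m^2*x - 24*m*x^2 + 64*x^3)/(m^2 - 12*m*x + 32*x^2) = (-m^2 - 2*m*x + 8*x^2)/(-m + 4*x)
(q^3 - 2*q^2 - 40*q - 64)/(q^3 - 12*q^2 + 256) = (q + 2)/(q - 8)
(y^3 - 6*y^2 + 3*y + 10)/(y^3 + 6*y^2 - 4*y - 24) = (y^2 - 4*y - 5)/(y^2 + 8*y + 12)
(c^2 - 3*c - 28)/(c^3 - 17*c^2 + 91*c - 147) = (c + 4)/(c^2 - 10*c + 21)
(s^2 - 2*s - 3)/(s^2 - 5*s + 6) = (s + 1)/(s - 2)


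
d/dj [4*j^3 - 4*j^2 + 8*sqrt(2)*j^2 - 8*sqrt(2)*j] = 12*j^2 - 8*j + 16*sqrt(2)*j - 8*sqrt(2)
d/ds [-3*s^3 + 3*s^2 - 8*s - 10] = -9*s^2 + 6*s - 8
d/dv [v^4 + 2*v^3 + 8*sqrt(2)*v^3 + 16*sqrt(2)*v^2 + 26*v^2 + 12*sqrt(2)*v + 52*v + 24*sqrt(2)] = 4*v^3 + 6*v^2 + 24*sqrt(2)*v^2 + 32*sqrt(2)*v + 52*v + 12*sqrt(2) + 52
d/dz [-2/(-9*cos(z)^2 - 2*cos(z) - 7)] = 4*(9*cos(z) + 1)*sin(z)/(9*cos(z)^2 + 2*cos(z) + 7)^2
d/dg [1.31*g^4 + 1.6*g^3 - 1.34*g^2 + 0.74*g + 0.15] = 5.24*g^3 + 4.8*g^2 - 2.68*g + 0.74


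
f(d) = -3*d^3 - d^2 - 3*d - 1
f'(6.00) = -339.00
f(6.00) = -703.00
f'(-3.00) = -78.00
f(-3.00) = 80.00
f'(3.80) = -140.56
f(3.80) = -191.46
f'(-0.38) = -3.54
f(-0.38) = 0.16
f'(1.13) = -16.75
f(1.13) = -10.00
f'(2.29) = -54.78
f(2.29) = -49.14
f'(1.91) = -39.65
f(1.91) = -31.28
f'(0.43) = -5.52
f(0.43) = -2.71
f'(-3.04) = -80.09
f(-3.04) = 83.16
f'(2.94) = -86.67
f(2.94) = -94.70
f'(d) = -9*d^2 - 2*d - 3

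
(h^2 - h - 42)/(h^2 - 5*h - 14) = (h + 6)/(h + 2)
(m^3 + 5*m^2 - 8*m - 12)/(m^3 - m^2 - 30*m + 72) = (m^2 - m - 2)/(m^2 - 7*m + 12)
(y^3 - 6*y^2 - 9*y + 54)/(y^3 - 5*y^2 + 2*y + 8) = (y^3 - 6*y^2 - 9*y + 54)/(y^3 - 5*y^2 + 2*y + 8)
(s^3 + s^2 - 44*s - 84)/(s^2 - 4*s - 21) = (s^2 + 8*s + 12)/(s + 3)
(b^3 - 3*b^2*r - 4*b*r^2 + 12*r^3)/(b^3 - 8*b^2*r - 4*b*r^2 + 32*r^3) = (-b + 3*r)/(-b + 8*r)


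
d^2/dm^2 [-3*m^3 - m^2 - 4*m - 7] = -18*m - 2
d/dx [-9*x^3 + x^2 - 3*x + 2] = -27*x^2 + 2*x - 3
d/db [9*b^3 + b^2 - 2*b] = 27*b^2 + 2*b - 2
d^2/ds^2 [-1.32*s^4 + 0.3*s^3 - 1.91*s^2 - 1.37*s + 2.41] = -15.84*s^2 + 1.8*s - 3.82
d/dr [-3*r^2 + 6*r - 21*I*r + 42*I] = -6*r + 6 - 21*I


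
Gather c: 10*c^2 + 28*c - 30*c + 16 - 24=10*c^2 - 2*c - 8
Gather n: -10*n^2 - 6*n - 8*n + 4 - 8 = -10*n^2 - 14*n - 4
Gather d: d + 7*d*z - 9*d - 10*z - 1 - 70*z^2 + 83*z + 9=d*(7*z - 8) - 70*z^2 + 73*z + 8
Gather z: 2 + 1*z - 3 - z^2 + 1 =-z^2 + z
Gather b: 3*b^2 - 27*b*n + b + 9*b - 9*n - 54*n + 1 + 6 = 3*b^2 + b*(10 - 27*n) - 63*n + 7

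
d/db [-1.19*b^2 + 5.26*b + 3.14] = 5.26 - 2.38*b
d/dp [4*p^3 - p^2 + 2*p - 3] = 12*p^2 - 2*p + 2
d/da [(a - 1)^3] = 3*(a - 1)^2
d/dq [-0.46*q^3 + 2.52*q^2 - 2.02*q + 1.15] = -1.38*q^2 + 5.04*q - 2.02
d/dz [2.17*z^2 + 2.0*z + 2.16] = 4.34*z + 2.0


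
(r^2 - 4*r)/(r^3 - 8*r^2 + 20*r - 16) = r/(r^2 - 4*r + 4)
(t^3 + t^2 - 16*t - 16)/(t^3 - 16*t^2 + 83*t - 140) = (t^2 + 5*t + 4)/(t^2 - 12*t + 35)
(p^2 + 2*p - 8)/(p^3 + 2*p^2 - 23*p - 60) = (p - 2)/(p^2 - 2*p - 15)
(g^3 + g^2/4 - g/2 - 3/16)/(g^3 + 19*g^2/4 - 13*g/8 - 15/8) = (g + 1/2)/(g + 5)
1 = 1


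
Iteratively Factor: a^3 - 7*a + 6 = (a + 3)*(a^2 - 3*a + 2) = (a - 1)*(a + 3)*(a - 2)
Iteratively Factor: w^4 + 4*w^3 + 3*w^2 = (w + 1)*(w^3 + 3*w^2) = w*(w + 1)*(w^2 + 3*w) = w*(w + 1)*(w + 3)*(w)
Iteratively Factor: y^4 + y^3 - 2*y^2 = (y)*(y^3 + y^2 - 2*y) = y*(y - 1)*(y^2 + 2*y) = y^2*(y - 1)*(y + 2)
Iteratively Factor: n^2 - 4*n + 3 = (n - 3)*(n - 1)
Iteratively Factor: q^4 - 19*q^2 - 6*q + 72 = (q + 3)*(q^3 - 3*q^2 - 10*q + 24) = (q - 2)*(q + 3)*(q^2 - q - 12) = (q - 2)*(q + 3)^2*(q - 4)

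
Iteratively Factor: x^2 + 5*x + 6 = (x + 2)*(x + 3)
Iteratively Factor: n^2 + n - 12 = (n - 3)*(n + 4)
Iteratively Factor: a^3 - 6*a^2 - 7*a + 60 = (a - 5)*(a^2 - a - 12) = (a - 5)*(a + 3)*(a - 4)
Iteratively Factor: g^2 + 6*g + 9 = (g + 3)*(g + 3)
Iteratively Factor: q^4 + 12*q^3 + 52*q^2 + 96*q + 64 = (q + 2)*(q^3 + 10*q^2 + 32*q + 32) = (q + 2)*(q + 4)*(q^2 + 6*q + 8) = (q + 2)*(q + 4)^2*(q + 2)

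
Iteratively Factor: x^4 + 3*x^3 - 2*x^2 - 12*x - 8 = (x + 2)*(x^3 + x^2 - 4*x - 4) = (x + 1)*(x + 2)*(x^2 - 4) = (x + 1)*(x + 2)^2*(x - 2)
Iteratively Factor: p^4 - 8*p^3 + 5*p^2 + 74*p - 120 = (p + 3)*(p^3 - 11*p^2 + 38*p - 40) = (p - 2)*(p + 3)*(p^2 - 9*p + 20) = (p - 5)*(p - 2)*(p + 3)*(p - 4)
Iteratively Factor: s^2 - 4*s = (s - 4)*(s)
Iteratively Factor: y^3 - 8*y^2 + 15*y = (y - 5)*(y^2 - 3*y) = (y - 5)*(y - 3)*(y)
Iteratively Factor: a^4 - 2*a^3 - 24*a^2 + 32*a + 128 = (a - 4)*(a^3 + 2*a^2 - 16*a - 32) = (a - 4)*(a + 4)*(a^2 - 2*a - 8) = (a - 4)*(a + 2)*(a + 4)*(a - 4)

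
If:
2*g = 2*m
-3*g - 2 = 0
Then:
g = -2/3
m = -2/3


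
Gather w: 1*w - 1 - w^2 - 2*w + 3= -w^2 - w + 2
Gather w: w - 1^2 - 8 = w - 9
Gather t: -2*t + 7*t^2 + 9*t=7*t^2 + 7*t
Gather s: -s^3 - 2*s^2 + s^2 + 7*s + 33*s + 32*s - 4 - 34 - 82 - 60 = -s^3 - s^2 + 72*s - 180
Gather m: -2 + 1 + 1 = 0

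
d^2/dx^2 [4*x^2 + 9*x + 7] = 8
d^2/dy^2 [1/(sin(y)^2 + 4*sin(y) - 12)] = 2*(-2*sin(y)^4 - 6*sin(y)^3 - 29*sin(y)^2 - 12*sin(y) + 28)/(sin(y)^2 + 4*sin(y) - 12)^3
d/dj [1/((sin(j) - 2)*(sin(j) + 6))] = -2*(sin(j) + 2)*cos(j)/((sin(j) - 2)^2*(sin(j) + 6)^2)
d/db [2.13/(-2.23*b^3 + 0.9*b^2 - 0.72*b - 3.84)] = (14.2497*b^2 - 3.834*b + 1.5336)/(2.23*b^3 - 0.9*b^2 + 0.72*b + 3.84)^2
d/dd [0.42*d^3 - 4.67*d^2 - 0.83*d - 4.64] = 1.26*d^2 - 9.34*d - 0.83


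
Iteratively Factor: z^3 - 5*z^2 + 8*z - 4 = (z - 1)*(z^2 - 4*z + 4) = (z - 2)*(z - 1)*(z - 2)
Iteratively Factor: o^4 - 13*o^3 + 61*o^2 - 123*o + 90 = (o - 2)*(o^3 - 11*o^2 + 39*o - 45) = (o - 5)*(o - 2)*(o^2 - 6*o + 9) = (o - 5)*(o - 3)*(o - 2)*(o - 3)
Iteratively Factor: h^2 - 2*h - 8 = (h - 4)*(h + 2)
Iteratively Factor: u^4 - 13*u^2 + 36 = (u + 2)*(u^3 - 2*u^2 - 9*u + 18) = (u + 2)*(u + 3)*(u^2 - 5*u + 6) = (u - 2)*(u + 2)*(u + 3)*(u - 3)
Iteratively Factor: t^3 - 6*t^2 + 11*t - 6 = (t - 3)*(t^2 - 3*t + 2) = (t - 3)*(t - 2)*(t - 1)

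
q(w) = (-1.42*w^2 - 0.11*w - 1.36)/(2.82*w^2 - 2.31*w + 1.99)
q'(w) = (2.31 - 5.64*w)*(-1.42*w^2 - 0.11*w - 1.36)/(2.82*w^2 - 2.31*w + 1.99)^2 + (-2.84*w - 0.11)/(2.82*w^2 - 2.31*w + 1.99)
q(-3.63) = -0.41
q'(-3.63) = 0.02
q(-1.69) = -0.37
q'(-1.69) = 0.02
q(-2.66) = -0.40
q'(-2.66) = 0.02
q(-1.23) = -0.37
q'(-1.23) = -0.00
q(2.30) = -0.79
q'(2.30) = 0.15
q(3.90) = -0.65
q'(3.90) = 0.05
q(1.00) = -1.16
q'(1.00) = 0.36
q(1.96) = -0.85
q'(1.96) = 0.21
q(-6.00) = -0.44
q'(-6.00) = 0.01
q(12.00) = -0.54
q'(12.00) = 0.00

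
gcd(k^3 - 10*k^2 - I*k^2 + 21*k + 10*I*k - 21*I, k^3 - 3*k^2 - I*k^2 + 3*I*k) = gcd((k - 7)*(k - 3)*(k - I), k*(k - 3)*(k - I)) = k^2 + k*(-3 - I) + 3*I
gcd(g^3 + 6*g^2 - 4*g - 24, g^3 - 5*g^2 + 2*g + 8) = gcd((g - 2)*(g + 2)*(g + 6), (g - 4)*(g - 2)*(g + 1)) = g - 2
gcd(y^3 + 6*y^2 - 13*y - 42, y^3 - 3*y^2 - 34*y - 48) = y + 2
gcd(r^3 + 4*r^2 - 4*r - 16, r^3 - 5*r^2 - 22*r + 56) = r^2 + 2*r - 8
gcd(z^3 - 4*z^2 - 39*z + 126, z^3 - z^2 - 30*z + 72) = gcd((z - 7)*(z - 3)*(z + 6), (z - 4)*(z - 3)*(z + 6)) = z^2 + 3*z - 18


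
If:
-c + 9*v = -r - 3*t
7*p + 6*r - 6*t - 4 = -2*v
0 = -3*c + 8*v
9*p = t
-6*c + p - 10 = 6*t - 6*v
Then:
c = -2504/91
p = 160/91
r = 1627/91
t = 1440/91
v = -939/91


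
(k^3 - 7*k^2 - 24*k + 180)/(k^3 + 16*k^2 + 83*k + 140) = (k^2 - 12*k + 36)/(k^2 + 11*k + 28)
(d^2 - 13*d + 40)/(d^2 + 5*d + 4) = (d^2 - 13*d + 40)/(d^2 + 5*d + 4)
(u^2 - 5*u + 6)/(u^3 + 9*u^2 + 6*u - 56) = (u - 3)/(u^2 + 11*u + 28)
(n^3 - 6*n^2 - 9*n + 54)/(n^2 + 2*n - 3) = (n^2 - 9*n + 18)/(n - 1)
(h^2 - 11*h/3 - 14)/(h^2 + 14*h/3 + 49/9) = 3*(h - 6)/(3*h + 7)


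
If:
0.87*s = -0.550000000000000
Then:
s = -0.63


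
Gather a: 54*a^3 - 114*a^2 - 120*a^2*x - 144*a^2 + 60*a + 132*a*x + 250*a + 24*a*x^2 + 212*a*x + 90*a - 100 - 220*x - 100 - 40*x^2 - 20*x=54*a^3 + a^2*(-120*x - 258) + a*(24*x^2 + 344*x + 400) - 40*x^2 - 240*x - 200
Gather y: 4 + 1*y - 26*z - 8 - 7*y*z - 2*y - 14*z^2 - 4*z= y*(-7*z - 1) - 14*z^2 - 30*z - 4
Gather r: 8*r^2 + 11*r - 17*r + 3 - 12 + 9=8*r^2 - 6*r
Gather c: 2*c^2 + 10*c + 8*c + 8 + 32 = 2*c^2 + 18*c + 40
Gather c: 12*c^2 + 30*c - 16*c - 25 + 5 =12*c^2 + 14*c - 20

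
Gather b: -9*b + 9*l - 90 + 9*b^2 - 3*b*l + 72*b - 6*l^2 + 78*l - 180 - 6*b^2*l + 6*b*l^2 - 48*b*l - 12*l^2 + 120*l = b^2*(9 - 6*l) + b*(6*l^2 - 51*l + 63) - 18*l^2 + 207*l - 270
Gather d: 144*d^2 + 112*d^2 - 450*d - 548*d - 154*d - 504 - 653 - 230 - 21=256*d^2 - 1152*d - 1408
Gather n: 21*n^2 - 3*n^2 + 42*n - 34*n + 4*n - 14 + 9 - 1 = 18*n^2 + 12*n - 6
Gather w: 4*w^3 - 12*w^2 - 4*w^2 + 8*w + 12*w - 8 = 4*w^3 - 16*w^2 + 20*w - 8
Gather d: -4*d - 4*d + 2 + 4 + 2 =8 - 8*d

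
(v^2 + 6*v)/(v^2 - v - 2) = v*(v + 6)/(v^2 - v - 2)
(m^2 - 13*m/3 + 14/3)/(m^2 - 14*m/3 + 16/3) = (3*m - 7)/(3*m - 8)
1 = 1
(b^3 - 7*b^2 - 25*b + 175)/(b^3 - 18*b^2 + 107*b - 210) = (b + 5)/(b - 6)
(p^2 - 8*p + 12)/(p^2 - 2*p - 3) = (-p^2 + 8*p - 12)/(-p^2 + 2*p + 3)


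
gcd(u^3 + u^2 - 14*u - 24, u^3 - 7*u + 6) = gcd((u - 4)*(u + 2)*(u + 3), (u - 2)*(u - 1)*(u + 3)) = u + 3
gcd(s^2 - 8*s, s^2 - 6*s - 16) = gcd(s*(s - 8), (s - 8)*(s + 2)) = s - 8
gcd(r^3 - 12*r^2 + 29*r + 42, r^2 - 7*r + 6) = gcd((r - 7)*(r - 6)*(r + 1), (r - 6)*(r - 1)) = r - 6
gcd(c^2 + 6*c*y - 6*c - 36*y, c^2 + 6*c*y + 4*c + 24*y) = c + 6*y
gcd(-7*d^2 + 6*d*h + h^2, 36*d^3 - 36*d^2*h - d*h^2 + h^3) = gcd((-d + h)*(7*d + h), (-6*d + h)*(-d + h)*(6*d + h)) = d - h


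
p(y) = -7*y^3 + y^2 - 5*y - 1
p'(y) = -21*y^2 + 2*y - 5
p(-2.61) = 143.32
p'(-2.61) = -153.27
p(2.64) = -136.03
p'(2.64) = -146.08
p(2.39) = -102.80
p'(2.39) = -120.17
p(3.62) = -338.06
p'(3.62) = -272.95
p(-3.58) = 350.90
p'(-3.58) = -281.30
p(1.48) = -28.90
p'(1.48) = -48.04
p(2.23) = -84.80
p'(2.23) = -104.97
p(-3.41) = 305.24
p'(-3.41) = -256.01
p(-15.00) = 23924.00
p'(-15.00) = -4760.00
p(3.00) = -196.00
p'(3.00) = -188.00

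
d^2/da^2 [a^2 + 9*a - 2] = 2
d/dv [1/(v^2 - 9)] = -2*v/(v^2 - 9)^2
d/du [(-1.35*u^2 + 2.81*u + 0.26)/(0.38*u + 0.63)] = (-0.513*u^2 - 1.701*u + 1.6715)/(0.1444*u^2 + 0.4788*u + 0.3969)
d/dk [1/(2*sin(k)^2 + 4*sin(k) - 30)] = -(sin(k) + 1)*cos(k)/(sin(k)^2 + 2*sin(k) - 15)^2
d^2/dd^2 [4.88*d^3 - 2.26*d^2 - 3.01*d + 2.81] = 29.28*d - 4.52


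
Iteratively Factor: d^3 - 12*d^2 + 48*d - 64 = (d - 4)*(d^2 - 8*d + 16) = (d - 4)^2*(d - 4)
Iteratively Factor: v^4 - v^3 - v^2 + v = (v - 1)*(v^3 - v) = v*(v - 1)*(v^2 - 1) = v*(v - 1)*(v + 1)*(v - 1)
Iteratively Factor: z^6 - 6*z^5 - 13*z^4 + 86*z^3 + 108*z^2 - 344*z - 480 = (z - 3)*(z^5 - 3*z^4 - 22*z^3 + 20*z^2 + 168*z + 160) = (z - 4)*(z - 3)*(z^4 + z^3 - 18*z^2 - 52*z - 40) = (z - 4)*(z - 3)*(z + 2)*(z^3 - z^2 - 16*z - 20) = (z - 5)*(z - 4)*(z - 3)*(z + 2)*(z^2 + 4*z + 4) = (z - 5)*(z - 4)*(z - 3)*(z + 2)^2*(z + 2)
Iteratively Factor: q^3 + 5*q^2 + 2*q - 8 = (q + 2)*(q^2 + 3*q - 4) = (q - 1)*(q + 2)*(q + 4)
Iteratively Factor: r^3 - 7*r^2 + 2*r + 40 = (r + 2)*(r^2 - 9*r + 20) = (r - 5)*(r + 2)*(r - 4)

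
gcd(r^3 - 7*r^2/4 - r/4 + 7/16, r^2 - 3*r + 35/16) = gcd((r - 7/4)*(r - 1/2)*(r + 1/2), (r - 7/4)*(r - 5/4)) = r - 7/4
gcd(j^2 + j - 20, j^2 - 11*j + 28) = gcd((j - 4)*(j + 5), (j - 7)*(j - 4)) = j - 4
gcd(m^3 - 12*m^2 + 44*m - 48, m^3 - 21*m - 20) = 1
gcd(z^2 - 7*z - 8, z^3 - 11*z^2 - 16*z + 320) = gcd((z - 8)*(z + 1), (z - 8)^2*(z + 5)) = z - 8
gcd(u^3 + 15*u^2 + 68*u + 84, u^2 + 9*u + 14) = u^2 + 9*u + 14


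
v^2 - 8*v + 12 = (v - 6)*(v - 2)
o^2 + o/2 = o*(o + 1/2)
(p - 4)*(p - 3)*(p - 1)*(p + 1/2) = p^4 - 15*p^3/2 + 15*p^2 - 5*p/2 - 6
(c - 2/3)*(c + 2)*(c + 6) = c^3 + 22*c^2/3 + 20*c/3 - 8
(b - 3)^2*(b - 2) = b^3 - 8*b^2 + 21*b - 18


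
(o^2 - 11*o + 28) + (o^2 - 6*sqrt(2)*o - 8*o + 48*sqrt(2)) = 2*o^2 - 19*o - 6*sqrt(2)*o + 28 + 48*sqrt(2)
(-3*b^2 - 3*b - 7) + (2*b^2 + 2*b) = -b^2 - b - 7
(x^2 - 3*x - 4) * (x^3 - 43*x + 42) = x^5 - 3*x^4 - 47*x^3 + 171*x^2 + 46*x - 168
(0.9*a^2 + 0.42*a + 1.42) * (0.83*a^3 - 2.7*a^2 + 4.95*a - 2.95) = 0.747*a^5 - 2.0814*a^4 + 4.4996*a^3 - 4.41*a^2 + 5.79*a - 4.189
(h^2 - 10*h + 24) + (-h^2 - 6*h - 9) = 15 - 16*h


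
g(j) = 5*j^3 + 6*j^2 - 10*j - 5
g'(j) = 15*j^2 + 12*j - 10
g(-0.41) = -0.24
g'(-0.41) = -12.40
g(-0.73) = 3.55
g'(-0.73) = -10.77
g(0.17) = -6.50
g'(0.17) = -7.53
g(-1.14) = 6.79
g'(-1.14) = -4.19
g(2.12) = 48.41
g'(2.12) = 82.86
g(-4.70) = -344.58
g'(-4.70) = 264.95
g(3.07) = 165.52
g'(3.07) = 168.21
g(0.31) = -7.37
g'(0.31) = -4.84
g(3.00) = 154.00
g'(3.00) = 161.00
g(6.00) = 1231.00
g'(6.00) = 602.00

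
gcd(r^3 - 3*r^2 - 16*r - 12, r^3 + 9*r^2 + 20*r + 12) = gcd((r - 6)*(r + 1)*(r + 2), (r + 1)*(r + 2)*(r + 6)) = r^2 + 3*r + 2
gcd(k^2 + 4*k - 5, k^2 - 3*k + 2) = k - 1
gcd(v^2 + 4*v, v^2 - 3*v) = v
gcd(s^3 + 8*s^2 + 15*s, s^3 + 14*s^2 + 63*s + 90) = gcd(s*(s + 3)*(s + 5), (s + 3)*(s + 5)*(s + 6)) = s^2 + 8*s + 15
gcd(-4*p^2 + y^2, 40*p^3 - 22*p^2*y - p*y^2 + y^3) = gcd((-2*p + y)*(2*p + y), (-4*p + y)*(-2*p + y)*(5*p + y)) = -2*p + y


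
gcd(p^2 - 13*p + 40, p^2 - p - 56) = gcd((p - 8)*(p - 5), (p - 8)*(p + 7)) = p - 8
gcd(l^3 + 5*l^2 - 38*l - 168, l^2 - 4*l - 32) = l + 4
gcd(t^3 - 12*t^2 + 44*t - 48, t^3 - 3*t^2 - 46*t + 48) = 1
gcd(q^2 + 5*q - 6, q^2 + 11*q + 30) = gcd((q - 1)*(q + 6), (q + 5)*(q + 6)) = q + 6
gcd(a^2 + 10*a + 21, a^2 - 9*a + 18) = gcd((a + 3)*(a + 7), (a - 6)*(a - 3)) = 1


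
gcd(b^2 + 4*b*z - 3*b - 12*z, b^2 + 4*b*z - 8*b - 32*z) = b + 4*z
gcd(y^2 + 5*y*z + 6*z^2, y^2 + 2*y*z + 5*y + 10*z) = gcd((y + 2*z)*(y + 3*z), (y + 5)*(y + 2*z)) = y + 2*z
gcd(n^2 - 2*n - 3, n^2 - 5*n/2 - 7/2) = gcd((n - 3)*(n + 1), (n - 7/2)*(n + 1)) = n + 1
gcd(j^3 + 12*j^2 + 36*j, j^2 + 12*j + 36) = j^2 + 12*j + 36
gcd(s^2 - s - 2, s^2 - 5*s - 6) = s + 1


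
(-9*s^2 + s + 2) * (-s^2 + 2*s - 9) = 9*s^4 - 19*s^3 + 81*s^2 - 5*s - 18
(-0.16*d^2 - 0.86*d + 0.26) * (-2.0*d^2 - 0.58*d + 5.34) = 0.32*d^4 + 1.8128*d^3 - 0.8756*d^2 - 4.7432*d + 1.3884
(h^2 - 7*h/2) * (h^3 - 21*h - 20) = h^5 - 7*h^4/2 - 21*h^3 + 107*h^2/2 + 70*h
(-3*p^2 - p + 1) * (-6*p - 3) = 18*p^3 + 15*p^2 - 3*p - 3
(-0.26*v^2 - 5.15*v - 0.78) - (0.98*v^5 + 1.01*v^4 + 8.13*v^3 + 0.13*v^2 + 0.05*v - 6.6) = -0.98*v^5 - 1.01*v^4 - 8.13*v^3 - 0.39*v^2 - 5.2*v + 5.82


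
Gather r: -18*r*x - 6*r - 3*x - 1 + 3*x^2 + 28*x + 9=r*(-18*x - 6) + 3*x^2 + 25*x + 8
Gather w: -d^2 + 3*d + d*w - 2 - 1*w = -d^2 + 3*d + w*(d - 1) - 2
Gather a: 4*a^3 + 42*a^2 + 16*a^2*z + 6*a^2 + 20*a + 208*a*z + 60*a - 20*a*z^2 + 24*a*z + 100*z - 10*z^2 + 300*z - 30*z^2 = 4*a^3 + a^2*(16*z + 48) + a*(-20*z^2 + 232*z + 80) - 40*z^2 + 400*z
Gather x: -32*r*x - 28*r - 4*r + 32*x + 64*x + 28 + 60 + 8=-32*r + x*(96 - 32*r) + 96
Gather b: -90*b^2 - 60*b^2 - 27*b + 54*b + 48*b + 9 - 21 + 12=-150*b^2 + 75*b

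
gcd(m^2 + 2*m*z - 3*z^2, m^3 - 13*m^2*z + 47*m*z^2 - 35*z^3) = -m + z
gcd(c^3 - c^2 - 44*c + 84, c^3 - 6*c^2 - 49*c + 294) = c^2 + c - 42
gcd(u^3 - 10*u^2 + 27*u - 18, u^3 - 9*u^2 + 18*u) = u^2 - 9*u + 18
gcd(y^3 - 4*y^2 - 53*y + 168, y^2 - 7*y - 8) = y - 8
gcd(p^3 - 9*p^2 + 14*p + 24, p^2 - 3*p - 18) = p - 6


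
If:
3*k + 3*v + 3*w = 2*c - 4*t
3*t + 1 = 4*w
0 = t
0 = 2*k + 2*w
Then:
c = 3*v/2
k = -1/4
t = 0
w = 1/4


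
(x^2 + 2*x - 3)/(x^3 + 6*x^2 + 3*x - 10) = (x + 3)/(x^2 + 7*x + 10)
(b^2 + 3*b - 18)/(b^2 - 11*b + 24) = (b + 6)/(b - 8)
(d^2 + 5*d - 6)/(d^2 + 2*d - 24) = (d - 1)/(d - 4)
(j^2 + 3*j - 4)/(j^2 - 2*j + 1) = (j + 4)/(j - 1)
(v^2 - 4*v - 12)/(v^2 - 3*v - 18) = (v + 2)/(v + 3)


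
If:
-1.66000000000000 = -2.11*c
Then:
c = 0.79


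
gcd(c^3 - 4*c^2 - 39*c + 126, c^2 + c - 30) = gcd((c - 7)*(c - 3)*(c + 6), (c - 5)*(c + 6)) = c + 6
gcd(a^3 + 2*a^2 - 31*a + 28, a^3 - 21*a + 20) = a^2 - 5*a + 4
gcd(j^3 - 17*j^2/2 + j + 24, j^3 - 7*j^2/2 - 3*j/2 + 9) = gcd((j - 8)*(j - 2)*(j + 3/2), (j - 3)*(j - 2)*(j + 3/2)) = j^2 - j/2 - 3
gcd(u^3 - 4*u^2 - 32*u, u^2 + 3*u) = u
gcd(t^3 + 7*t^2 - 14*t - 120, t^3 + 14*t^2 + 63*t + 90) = t^2 + 11*t + 30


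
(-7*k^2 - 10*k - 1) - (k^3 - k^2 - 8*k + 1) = -k^3 - 6*k^2 - 2*k - 2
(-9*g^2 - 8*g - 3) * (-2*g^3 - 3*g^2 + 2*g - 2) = 18*g^5 + 43*g^4 + 12*g^3 + 11*g^2 + 10*g + 6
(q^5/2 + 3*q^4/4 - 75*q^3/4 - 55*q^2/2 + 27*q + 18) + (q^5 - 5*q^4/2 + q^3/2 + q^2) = 3*q^5/2 - 7*q^4/4 - 73*q^3/4 - 53*q^2/2 + 27*q + 18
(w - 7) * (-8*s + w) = -8*s*w + 56*s + w^2 - 7*w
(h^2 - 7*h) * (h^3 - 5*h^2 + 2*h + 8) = h^5 - 12*h^4 + 37*h^3 - 6*h^2 - 56*h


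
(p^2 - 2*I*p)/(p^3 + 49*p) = (p - 2*I)/(p^2 + 49)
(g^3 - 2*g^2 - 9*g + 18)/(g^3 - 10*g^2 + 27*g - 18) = (g^2 + g - 6)/(g^2 - 7*g + 6)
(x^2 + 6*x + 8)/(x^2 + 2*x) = (x + 4)/x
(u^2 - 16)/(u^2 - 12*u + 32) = (u + 4)/(u - 8)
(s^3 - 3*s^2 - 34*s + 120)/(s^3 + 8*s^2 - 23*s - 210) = (s - 4)/(s + 7)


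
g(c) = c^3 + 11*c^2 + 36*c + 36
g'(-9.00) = 81.00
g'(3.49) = 149.32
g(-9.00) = -126.00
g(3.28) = 307.71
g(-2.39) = -0.86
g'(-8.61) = 68.98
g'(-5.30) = 3.67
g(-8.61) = -96.78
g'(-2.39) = 0.56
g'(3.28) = 140.44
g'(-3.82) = -4.26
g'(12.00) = 732.00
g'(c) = 3*c^2 + 22*c + 36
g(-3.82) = 3.25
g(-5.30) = 5.31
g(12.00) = 3780.00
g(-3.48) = 1.79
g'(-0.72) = 21.72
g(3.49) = 338.13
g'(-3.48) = -4.23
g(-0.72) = 15.41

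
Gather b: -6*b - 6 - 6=-6*b - 12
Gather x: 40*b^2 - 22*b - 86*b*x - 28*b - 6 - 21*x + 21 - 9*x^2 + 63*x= 40*b^2 - 50*b - 9*x^2 + x*(42 - 86*b) + 15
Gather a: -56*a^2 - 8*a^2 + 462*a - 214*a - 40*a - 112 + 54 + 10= -64*a^2 + 208*a - 48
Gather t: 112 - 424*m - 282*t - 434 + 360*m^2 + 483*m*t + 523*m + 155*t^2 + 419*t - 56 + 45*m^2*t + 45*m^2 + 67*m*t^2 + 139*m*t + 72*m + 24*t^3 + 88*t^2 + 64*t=405*m^2 + 171*m + 24*t^3 + t^2*(67*m + 243) + t*(45*m^2 + 622*m + 201) - 378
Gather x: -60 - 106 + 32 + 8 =-126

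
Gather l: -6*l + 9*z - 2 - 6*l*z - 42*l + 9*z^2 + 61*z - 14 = l*(-6*z - 48) + 9*z^2 + 70*z - 16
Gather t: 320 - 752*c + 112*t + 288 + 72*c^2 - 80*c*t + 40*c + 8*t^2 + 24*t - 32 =72*c^2 - 712*c + 8*t^2 + t*(136 - 80*c) + 576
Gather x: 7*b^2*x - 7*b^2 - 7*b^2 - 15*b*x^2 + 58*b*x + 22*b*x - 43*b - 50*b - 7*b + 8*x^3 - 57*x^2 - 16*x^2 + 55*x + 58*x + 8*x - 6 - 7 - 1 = -14*b^2 - 100*b + 8*x^3 + x^2*(-15*b - 73) + x*(7*b^2 + 80*b + 121) - 14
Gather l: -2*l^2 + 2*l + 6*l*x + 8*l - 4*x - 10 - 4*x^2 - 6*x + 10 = -2*l^2 + l*(6*x + 10) - 4*x^2 - 10*x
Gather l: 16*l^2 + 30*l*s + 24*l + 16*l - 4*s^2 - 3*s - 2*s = 16*l^2 + l*(30*s + 40) - 4*s^2 - 5*s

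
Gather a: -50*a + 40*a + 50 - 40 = 10 - 10*a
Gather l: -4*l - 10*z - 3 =-4*l - 10*z - 3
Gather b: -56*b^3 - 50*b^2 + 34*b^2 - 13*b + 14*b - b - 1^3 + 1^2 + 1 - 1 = -56*b^3 - 16*b^2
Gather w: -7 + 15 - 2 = 6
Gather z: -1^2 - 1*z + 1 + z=0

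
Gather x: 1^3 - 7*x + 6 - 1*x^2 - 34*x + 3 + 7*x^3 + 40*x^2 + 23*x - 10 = 7*x^3 + 39*x^2 - 18*x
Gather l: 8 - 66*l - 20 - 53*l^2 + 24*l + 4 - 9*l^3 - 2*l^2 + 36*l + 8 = -9*l^3 - 55*l^2 - 6*l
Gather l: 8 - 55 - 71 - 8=-126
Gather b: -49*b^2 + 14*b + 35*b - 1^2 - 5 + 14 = -49*b^2 + 49*b + 8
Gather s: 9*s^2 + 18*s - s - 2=9*s^2 + 17*s - 2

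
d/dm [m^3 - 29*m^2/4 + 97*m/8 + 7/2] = 3*m^2 - 29*m/2 + 97/8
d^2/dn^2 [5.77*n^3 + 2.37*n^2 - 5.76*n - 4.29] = 34.62*n + 4.74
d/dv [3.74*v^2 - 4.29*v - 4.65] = 7.48*v - 4.29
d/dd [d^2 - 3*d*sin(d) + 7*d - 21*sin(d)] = -3*d*cos(d) + 2*d - 3*sin(d) - 21*cos(d) + 7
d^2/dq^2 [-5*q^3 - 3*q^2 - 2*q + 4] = -30*q - 6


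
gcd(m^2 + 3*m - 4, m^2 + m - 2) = m - 1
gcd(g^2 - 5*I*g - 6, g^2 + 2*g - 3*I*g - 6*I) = g - 3*I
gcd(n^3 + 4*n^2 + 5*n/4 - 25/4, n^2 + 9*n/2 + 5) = n + 5/2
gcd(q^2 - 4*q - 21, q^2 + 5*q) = 1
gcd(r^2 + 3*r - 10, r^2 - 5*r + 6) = r - 2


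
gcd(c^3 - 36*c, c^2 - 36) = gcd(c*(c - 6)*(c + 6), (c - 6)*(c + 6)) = c^2 - 36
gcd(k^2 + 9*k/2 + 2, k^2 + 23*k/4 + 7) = k + 4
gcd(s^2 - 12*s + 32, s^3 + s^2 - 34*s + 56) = s - 4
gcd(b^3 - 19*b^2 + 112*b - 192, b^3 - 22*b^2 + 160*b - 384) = b^2 - 16*b + 64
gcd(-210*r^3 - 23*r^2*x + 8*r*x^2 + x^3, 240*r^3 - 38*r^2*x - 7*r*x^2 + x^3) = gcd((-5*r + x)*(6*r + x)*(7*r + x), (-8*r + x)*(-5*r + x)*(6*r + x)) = -30*r^2 + r*x + x^2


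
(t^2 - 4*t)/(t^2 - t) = (t - 4)/(t - 1)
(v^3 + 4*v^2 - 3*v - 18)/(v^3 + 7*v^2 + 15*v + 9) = (v - 2)/(v + 1)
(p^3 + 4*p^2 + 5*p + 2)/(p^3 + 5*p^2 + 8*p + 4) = (p + 1)/(p + 2)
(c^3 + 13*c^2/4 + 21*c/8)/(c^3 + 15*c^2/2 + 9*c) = (c + 7/4)/(c + 6)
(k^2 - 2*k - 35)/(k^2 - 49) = (k + 5)/(k + 7)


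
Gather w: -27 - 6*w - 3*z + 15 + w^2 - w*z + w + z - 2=w^2 + w*(-z - 5) - 2*z - 14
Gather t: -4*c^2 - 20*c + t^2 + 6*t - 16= -4*c^2 - 20*c + t^2 + 6*t - 16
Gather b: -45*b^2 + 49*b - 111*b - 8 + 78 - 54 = -45*b^2 - 62*b + 16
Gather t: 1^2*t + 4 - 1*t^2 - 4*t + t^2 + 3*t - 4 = 0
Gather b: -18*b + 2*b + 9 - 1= 8 - 16*b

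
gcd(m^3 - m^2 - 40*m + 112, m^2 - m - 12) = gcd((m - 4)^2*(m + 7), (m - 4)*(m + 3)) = m - 4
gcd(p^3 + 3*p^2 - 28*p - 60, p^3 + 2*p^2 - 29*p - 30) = p^2 + p - 30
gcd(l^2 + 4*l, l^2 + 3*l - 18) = 1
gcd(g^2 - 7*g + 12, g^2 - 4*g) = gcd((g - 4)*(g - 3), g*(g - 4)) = g - 4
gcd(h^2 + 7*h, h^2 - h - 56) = h + 7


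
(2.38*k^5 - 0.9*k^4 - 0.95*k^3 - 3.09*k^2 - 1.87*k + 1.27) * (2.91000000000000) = 6.9258*k^5 - 2.619*k^4 - 2.7645*k^3 - 8.9919*k^2 - 5.4417*k + 3.6957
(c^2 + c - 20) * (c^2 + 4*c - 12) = c^4 + 5*c^3 - 28*c^2 - 92*c + 240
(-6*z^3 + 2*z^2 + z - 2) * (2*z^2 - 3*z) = -12*z^5 + 22*z^4 - 4*z^3 - 7*z^2 + 6*z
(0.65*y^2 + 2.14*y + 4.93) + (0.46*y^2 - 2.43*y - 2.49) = 1.11*y^2 - 0.29*y + 2.44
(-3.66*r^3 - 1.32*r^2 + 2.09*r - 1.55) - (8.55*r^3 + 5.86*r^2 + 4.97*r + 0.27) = -12.21*r^3 - 7.18*r^2 - 2.88*r - 1.82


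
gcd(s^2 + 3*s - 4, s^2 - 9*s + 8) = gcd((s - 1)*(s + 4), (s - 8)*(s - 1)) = s - 1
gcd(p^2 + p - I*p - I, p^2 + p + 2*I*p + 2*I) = p + 1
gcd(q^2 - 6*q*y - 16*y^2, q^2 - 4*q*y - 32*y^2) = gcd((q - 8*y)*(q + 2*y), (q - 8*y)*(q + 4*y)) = -q + 8*y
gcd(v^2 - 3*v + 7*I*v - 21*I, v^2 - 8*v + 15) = v - 3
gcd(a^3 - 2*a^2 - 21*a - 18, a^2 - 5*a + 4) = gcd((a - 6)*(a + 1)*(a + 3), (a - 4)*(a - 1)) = 1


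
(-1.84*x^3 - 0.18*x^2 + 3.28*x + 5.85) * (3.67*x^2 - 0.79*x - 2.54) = -6.7528*x^5 + 0.793*x^4 + 16.8534*x^3 + 19.3355*x^2 - 12.9527*x - 14.859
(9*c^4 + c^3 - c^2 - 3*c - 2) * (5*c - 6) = 45*c^5 - 49*c^4 - 11*c^3 - 9*c^2 + 8*c + 12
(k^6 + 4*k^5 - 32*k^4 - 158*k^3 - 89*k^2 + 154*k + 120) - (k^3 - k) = k^6 + 4*k^5 - 32*k^4 - 159*k^3 - 89*k^2 + 155*k + 120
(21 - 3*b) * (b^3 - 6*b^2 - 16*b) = -3*b^4 + 39*b^3 - 78*b^2 - 336*b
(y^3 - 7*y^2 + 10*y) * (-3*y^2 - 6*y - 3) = -3*y^5 + 15*y^4 + 9*y^3 - 39*y^2 - 30*y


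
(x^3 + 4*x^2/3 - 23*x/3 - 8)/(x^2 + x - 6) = (3*x^2 - 5*x - 8)/(3*(x - 2))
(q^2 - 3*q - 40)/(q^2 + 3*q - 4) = (q^2 - 3*q - 40)/(q^2 + 3*q - 4)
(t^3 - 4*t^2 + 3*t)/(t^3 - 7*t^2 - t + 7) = t*(t - 3)/(t^2 - 6*t - 7)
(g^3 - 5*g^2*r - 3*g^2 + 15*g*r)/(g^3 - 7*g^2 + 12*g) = (g - 5*r)/(g - 4)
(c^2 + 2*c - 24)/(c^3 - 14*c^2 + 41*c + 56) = (c^2 + 2*c - 24)/(c^3 - 14*c^2 + 41*c + 56)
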